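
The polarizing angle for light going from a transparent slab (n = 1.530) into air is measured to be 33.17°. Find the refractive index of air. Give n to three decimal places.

Brewster's law: tan θ_B = n₂/n₁ (light incident in a transparent slab, refracted into air).
n₂ = n₁ tan θ_B = 1.530 × tan 33.17° = 1.000.

n ≈ 1.000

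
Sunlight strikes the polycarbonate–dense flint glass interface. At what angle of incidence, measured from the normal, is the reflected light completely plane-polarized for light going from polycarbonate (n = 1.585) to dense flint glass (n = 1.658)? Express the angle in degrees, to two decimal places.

Here n₂/n₁ = 1.658/1.585 = 1.0461, and Brewster's law gives tan θ_B = n₂/n₁.
So θ_B = arctan 1.0461 = 46.29°.

θ_B ≈ 46.29°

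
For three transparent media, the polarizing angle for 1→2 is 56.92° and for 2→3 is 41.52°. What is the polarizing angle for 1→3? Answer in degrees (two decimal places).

θ_B ≈ 53.66°

tan θ_B(1→2) = n₂/n₁ = tan 56.92° = 1.5352.
tan θ_B(2→3) = n₃/n₂ = tan 41.52° = 0.8853.
Multiplying, n₃/n₁ = 1.5352 × 0.8853 = 1.3592, and θ_B(1→3) = arctan 1.3592 = 53.66°.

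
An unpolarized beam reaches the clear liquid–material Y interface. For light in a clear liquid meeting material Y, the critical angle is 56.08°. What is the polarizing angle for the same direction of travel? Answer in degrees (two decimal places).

θ_B ≈ 39.69°

sin θ_c = n₂/n₁, so n₂/n₁ = sin 56.08° = 0.8298.
Brewster: tan θ_B = n₂/n₁ = 0.8298.
θ_B = arctan(0.8298) = 39.69°.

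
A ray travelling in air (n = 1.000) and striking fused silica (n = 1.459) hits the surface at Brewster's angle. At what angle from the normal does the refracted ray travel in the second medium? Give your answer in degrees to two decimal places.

tan θ_B = n₂/n₁ = 1.459/1.000 = 1.4590, so θ_B = 55.57°.
Since θ_B + θ_t = 90° at Brewster incidence, θ_t = 90° − 55.57° = 34.43°.

θ_t ≈ 34.43°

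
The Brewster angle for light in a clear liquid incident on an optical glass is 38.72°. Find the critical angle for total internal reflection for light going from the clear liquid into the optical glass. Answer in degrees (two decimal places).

tan θ_B = n₂/n₁ = tan 38.72° = 0.8017.
Total internal reflection: sin θ_c = n₂/n₁ = 0.8017.
θ_c = arcsin(0.8017) = 53.30°.

θ_c ≈ 53.30°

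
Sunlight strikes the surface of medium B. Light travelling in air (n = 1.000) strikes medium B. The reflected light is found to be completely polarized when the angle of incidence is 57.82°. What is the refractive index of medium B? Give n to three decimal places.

Full polarization of the reflected beam means tan θ_B = n₂/n₁, where n₁ is the incident medium (air).
n₂ = n₁ tan θ_B = 1.000 × tan 57.82° = 1.589.

n ≈ 1.589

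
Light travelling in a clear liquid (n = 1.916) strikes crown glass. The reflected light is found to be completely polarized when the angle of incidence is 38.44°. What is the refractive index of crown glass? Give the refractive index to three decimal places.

At the Brewster angle, tan θ_B = n₂/n₁ with n₁ on the incident side (a clear liquid) and n₂ on the transmitted side (crown glass).
n₂ = n₁ tan θ_B = 1.916 × tan 38.44° = 1.521.

n ≈ 1.521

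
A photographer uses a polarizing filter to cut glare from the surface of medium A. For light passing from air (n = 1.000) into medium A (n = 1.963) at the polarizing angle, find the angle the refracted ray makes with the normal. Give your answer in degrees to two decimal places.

θ_B = arctan(n₂/n₁) = arctan(1.963/1.000) = 63.00°.
At Brewster's angle the reflected and refracted rays are perpendicular, so θ_t = 90° − θ_B = 90° − 63.00° = 27.00°.

θ_t ≈ 27.00°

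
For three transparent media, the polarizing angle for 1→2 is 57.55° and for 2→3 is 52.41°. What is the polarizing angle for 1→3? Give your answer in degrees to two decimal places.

θ_B ≈ 63.92°

tan θ_B(1→2) = n₂/n₁ = tan 57.55° = 1.5727.
tan θ_B(2→3) = n₃/n₂ = tan 52.41° = 1.2990.
n₃/n₁ = 2.0429. Then tan θ_B(1→3) = n₃/n₁, so θ_B(1→3) = arctan(2.0429) = 63.92°.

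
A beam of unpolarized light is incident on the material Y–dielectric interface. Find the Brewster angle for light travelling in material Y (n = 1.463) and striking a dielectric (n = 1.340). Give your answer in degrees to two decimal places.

θ_B ≈ 42.49°

The reflected p-component vanishes when tan θ_B = n₂/n₁.
tan θ_B = n₂/n₁ = 1.340/1.463 = 0.9159.
So θ_B = arctan 0.9159 = 42.49°.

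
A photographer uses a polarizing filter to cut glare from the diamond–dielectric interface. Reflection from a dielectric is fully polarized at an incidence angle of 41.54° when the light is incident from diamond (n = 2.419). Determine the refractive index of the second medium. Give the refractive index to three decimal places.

n ≈ 2.143

At Brewster's angle, tan θ_B = n₂/n₁ with n₁ on the incident side (diamond) and n₂ on the transmitted side (a dielectric).
n₂ = n₁ tan θ_B = 2.419 × tan 41.54° = 2.143.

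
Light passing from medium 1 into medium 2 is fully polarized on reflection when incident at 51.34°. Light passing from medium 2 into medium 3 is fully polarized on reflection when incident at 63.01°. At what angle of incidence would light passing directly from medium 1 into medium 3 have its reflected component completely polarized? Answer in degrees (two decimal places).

Each Brewster angle gives a ratio: n₂/n₁ = tan 51.34° = 1.2500, n₃/n₂ = tan 63.01° = 1.9635.
So n₃/n₁ = (n₂/n₁)(n₃/n₂) = 1.2500 × 1.9635 = 2.4543.
θ_B(1→3) = arctan(2.4543) = 67.83°.

θ_B ≈ 67.83°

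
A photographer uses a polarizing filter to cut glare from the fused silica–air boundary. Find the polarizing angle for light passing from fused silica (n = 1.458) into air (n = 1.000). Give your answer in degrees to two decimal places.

Here n₂/n₁ = 1.000/1.458 = 0.6859, and Brewster's law gives tan θ_B = n₂/n₁. Taking the arctangent, θ_B = 34.45°.

θ_B ≈ 34.45°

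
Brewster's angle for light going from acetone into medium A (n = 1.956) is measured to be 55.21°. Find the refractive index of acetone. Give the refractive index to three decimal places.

n ≈ 1.359

At Brewster's angle, tan θ_B = n₂/n₁ with n₁ on the incident side (acetone) and n₂ on the transmitted side (medium A).
n₁ = n₂ / tan θ_B = 1.956 / tan 55.21° = 1.359.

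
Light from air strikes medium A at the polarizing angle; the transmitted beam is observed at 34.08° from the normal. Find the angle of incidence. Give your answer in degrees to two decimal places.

θ_B ≈ 55.92°

At Brewster's angle the reflected and refracted rays are perpendicular, so θ_B + θ_t = 90°.
So θ_B = 90° − θ_t = 90° − 34.08° = 55.92°.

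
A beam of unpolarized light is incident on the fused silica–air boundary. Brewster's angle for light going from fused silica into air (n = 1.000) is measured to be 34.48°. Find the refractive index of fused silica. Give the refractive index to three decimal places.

n ≈ 1.456

Brewster's law: tan θ_B = n₂/n₁ (light incident in fused silica, refracted into air).
n₁ = n₂ / tan θ_B = 1.000 / tan 34.48° = 1.456.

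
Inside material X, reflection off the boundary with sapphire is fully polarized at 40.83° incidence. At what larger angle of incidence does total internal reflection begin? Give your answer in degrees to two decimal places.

θ_c ≈ 59.78°

n₂/n₁ = tan 40.83° = 0.8641; the critical angle satisfies sin θ_c = n₂/n₁.
θ_c = arcsin(0.8641) = 59.78°.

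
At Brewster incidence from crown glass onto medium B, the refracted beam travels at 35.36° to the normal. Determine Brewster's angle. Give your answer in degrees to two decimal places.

θ_B ≈ 54.64°

Since the reflected and refracted rays are at right angles at the polarizing angle, θ_B + θ_t = 90°.
So θ_B = 90° − θ_t = 90° − 35.36° = 54.64°.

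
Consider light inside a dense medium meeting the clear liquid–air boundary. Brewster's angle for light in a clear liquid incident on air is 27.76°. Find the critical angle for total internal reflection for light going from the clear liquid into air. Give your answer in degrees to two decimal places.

θ_c ≈ 31.76°

tan θ_B = n₂/n₁ = tan 27.76° = 0.5263.
Total internal reflection: sin θ_c = n₂/n₁ = 0.5263.
θ_c = arcsin(0.5263) = 31.76°.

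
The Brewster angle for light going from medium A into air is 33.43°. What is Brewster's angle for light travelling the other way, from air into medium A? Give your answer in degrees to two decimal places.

θ_B' ≈ 56.57°

Reversing the direction swaps n₁ and n₂, so tan θ_B' = 1/tan θ_B and θ_B' = 90° − θ_B.
Hence θ_B' = 90° − 33.43° = 56.57°.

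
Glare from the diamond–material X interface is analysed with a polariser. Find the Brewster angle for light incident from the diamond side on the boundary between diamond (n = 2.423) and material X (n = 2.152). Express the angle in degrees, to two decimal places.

θ_B ≈ 41.61°

The reflected p-component vanishes when tan θ_B = n₂/n₁.
Here n₂/n₁ = 2.152/2.423 = 0.8882, and Brewster's law gives tan θ_B = n₂/n₁.
So θ_B = arctan 0.8882 = 41.61°.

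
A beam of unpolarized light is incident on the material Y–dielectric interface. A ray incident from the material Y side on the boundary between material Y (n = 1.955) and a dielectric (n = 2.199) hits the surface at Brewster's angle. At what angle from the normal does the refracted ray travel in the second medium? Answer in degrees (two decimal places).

tan θ_B = n₂/n₁ = 2.199/1.955 = 1.1248, so θ_B = 48.36°.
Since θ_B + θ_t = 90° at Brewster incidence, θ_t = 90° − 48.36° = 41.64°.

θ_t ≈ 41.64°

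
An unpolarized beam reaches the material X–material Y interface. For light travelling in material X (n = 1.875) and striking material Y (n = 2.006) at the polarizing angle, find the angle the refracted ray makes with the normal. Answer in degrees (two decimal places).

θ_t ≈ 43.07°

θ_B = arctan(n₂/n₁) = arctan(2.006/1.875) = 46.93°.
The refracted ray is perpendicular to the reflected ray, so θ_t = 90° − θ_B = 43.07°.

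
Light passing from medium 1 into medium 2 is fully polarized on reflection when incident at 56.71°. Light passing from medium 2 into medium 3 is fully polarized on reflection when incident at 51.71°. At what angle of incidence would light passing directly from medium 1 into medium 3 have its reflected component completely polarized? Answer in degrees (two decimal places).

θ_B ≈ 62.60°

tan θ_B(1→2) = n₂/n₁ = tan 56.71° = 1.5229.
tan θ_B(2→3) = n₃/n₂ = tan 51.71° = 1.2667.
So n₃/n₁ = (n₂/n₁)(n₃/n₂) = 1.5229 × 1.2667 = 1.9291.
θ_B(1→3) = arctan(1.9291) = 62.60°.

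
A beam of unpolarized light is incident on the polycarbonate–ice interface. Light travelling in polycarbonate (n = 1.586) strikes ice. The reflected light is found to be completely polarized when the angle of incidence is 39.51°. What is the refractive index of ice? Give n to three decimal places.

Full polarization of the reflected beam means tan θ_B = n₂/n₁, where n₁ is the incident medium (polycarbonate).
n₂ = n₁ tan θ_B = 1.586 × tan 39.51° = 1.308.

n ≈ 1.308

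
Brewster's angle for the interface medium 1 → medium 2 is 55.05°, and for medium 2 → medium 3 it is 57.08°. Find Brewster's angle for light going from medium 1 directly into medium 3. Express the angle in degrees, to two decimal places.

tan θ_B(1→2) = n₂/n₁ = tan 55.05° = 1.4308.
tan θ_B(2→3) = n₃/n₂ = tan 57.08° = 1.5446.
Multiplying, n₃/n₁ = 1.4308 × 1.5446 = 2.2100, and θ_B(1→3) = arctan 2.2100 = 65.65°.

θ_B ≈ 65.65°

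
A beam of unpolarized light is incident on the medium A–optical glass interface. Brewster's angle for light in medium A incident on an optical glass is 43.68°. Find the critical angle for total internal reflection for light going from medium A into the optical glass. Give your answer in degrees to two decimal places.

From Brewster, n₂/n₁ = tan θ_B = tan 43.68° = 0.9550.
Then sin θ_c = n₂/n₁ = 0.9550, so θ_c = arcsin 0.9550 = 72.74°.

θ_c ≈ 72.74°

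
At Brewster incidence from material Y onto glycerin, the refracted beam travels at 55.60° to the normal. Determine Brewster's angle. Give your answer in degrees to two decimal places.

θ_B ≈ 34.40°

Since the reflected and refracted rays are at right angles at the polarizing angle, θ_B + θ_t = 90°.
θ_B = 90° − 55.60° = 34.40°.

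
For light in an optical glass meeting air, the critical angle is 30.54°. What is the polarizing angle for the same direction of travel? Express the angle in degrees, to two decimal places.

θ_B ≈ 26.94°

At the critical angle sin θ_c = n₂/n₁, giving n₂/n₁ = sin 30.54° = 0.5081.
Then tan θ_B = n₂/n₁ = 0.5081, so θ_B = arctan 0.5081 = 26.94°.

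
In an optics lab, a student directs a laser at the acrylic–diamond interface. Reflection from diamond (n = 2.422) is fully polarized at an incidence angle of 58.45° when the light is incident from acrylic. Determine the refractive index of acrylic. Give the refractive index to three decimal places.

n ≈ 1.487

Brewster's law: tan θ_B = n₂/n₁ (light incident in acrylic, refracted into diamond).
n₁ = n₂ / tan θ_B = 2.422 / tan 58.45° = 1.487.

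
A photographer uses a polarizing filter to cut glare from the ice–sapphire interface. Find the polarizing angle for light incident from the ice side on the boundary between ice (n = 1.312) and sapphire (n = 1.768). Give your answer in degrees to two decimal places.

θ_B ≈ 53.42°

At Brewster's angle the reflected and refracted rays are perpendicular, which with Snell's law gives tan θ_B = n₂/n₁.
tan θ_B = n₂/n₁ = 1.768/1.312 = 1.3476.
So θ_B = arctan 1.3476 = 53.42°.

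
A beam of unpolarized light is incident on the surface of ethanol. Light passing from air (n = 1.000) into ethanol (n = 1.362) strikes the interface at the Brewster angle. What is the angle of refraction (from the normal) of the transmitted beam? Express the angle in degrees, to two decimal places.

tan θ_B = n₂/n₁ = 1.362/1.000 = 1.3620, so θ_B = 53.71°.
At Brewster's angle the reflected and refracted rays are perpendicular, so θ_t = 90° − θ_B = 90° − 53.71° = 36.29°.

θ_t ≈ 36.29°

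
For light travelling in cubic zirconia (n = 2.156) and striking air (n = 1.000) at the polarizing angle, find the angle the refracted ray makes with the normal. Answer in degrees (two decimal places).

θ_t ≈ 65.12°

tan θ_B = n₂/n₁ = 1.000/2.156 = 0.4638, so θ_B = 24.88°.
At Brewster's angle the reflected and refracted rays are perpendicular, so θ_t = 90° − θ_B = 90° − 24.88° = 65.12°.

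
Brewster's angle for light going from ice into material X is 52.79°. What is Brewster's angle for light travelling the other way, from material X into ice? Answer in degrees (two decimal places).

θ_B' ≈ 37.21°

The two Brewster angles are complementary: θ_B' = 90° − θ_B = 90° − 52.79° = 37.21°.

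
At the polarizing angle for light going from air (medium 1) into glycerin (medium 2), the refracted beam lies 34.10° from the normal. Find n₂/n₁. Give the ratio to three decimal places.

n₂/n₁ ≈ 1.477

θ_B + θ_t = 90°, so θ_B = 90° − 34.10° = 55.90°.
tan θ_B = n₂/n₁, so n₂/n₁ = tan 55.90° = 1.477.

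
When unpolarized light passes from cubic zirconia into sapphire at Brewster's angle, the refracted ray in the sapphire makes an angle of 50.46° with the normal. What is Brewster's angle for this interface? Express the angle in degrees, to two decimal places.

Brewster's condition makes the reflected and refracted beams perpendicular: θ_B + θ_t = 90°.
θ_B = 90° − 50.46° = 39.54°.

θ_B ≈ 39.54°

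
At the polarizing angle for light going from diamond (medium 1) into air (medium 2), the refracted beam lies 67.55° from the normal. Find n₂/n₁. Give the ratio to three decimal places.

n₂/n₁ ≈ 0.413

At Brewster incidence θ_B = 90° − θ_t = 90° − 67.55° = 22.45°.
tan θ_B = n₂/n₁, so n₂/n₁ = tan 22.45° = 0.413.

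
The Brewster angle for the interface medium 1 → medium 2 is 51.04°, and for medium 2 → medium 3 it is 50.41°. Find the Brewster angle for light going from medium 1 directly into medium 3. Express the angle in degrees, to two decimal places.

n₂/n₁ = tan 51.04° = 1.2367 and n₃/n₂ = tan 50.41° = 1.2092.
So n₃/n₁ = (n₂/n₁)(n₃/n₂) = 1.2367 × 1.2092 = 1.4954.
θ_B(1→3) = arctan(1.4954) = 56.23°.

θ_B ≈ 56.23°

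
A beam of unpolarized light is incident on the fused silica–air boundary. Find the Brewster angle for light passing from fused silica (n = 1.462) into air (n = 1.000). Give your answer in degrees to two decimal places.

θ_B ≈ 34.37°

The reflected p-component vanishes when tan θ_B = n₂/n₁.
tan θ_B = n₂/n₁ = 1.000/1.462 = 0.6840.
So θ_B = arctan 0.6840 = 34.37°.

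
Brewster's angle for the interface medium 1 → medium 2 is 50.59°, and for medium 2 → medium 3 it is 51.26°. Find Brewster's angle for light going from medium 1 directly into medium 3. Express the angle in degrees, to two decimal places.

θ_B ≈ 56.61°

Each Brewster angle gives a ratio: n₂/n₁ = tan 50.59° = 1.2170, n₃/n₂ = tan 51.26° = 1.2464.
So n₃/n₁ = (n₂/n₁)(n₃/n₂) = 1.2170 × 1.2464 = 1.5169.
θ_B(1→3) = arctan(1.5169) = 56.61°.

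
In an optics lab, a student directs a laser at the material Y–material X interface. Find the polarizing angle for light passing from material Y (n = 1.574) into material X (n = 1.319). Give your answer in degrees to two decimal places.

θ_B ≈ 39.96°

tan θ_B = n₂/n₁ = 1.319/1.574 = 0.8380.
So θ_B = arctan 0.8380 = 39.96°.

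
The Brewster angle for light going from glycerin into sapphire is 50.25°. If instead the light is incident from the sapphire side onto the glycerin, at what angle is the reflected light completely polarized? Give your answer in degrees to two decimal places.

θ_B' ≈ 39.75°

The two Brewster angles are complementary: θ_B' = 90° − θ_B = 90° − 50.25° = 39.75°.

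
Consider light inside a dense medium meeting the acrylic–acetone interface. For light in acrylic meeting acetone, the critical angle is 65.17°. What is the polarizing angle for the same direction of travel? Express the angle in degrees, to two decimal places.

At the critical angle sin θ_c = n₂/n₁, giving n₂/n₁ = sin 65.17° = 0.9076.
Then tan θ_B = n₂/n₁ = 0.9076, so θ_B = arctan 0.9076 = 42.23°.

θ_B ≈ 42.23°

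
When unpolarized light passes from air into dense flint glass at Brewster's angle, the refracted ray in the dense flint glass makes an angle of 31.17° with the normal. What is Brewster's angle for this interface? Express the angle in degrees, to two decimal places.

θ_B ≈ 58.83°

Since the reflected and refracted rays are at right angles at the polarizing angle, θ_B + θ_t = 90°.
θ_B = 90° − 31.17° = 58.83°.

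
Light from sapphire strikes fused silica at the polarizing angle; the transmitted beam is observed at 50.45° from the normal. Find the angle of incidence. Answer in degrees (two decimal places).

θ_B ≈ 39.55°

Brewster's condition makes the reflected and refracted beams perpendicular: θ_B + θ_t = 90°.
So θ_B = 90° − θ_t = 90° − 50.45° = 39.55°.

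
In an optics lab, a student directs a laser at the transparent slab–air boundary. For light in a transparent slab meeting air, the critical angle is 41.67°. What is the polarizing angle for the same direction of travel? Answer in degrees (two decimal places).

n₂/n₁ = sin θ_c = sin 41.67° = 0.6648.
tan θ_B equals the same ratio, so θ_B = arctan(0.6648) = 33.62°.

θ_B ≈ 33.62°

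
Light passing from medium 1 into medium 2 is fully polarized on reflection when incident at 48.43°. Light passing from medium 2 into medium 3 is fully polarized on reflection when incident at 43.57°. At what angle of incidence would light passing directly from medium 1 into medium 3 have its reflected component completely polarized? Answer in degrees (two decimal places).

θ_B ≈ 47.01°

tan θ_B(1→2) = n₂/n₁ = tan 48.43° = 1.1275.
tan θ_B(2→3) = n₃/n₂ = tan 43.57° = 0.9513.
Multiplying, n₃/n₁ = 1.1275 × 0.9513 = 1.0726, and θ_B(1→3) = arctan 1.0726 = 47.01°.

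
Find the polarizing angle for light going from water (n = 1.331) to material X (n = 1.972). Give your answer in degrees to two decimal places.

Here n₂/n₁ = 1.972/1.331 = 1.4816, and Brewster's law gives tan θ_B = n₂/n₁. Taking the arctangent, θ_B = 55.98°.

θ_B ≈ 55.98°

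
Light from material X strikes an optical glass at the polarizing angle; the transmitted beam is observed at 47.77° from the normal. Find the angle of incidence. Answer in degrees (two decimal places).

Brewster's condition makes the reflected and refracted beams perpendicular: θ_B + θ_t = 90°.
So θ_B = 90° − θ_t = 90° − 47.77° = 42.23°.

θ_B ≈ 42.23°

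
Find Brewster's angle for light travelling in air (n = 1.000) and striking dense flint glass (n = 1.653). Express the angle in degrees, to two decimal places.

θ_B ≈ 58.83°

Here n₂/n₁ = 1.653/1.000 = 1.6530, and Brewster's law gives tan θ_B = n₂/n₁.
θ_B = arctan(1.6530) = 58.83°.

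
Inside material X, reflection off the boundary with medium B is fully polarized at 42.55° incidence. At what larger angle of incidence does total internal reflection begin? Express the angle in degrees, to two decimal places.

θ_c ≈ 66.63°

From Brewster, n₂/n₁ = tan θ_B = tan 42.55° = 0.9179.
Then sin θ_c = n₂/n₁ = 0.9179, so θ_c = arcsin 0.9179 = 66.63°.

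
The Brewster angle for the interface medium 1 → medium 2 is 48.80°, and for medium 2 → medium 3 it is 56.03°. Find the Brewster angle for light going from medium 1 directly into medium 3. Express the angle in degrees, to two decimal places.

n₂/n₁ = tan 48.80° = 1.1423 and n₃/n₂ = tan 56.03° = 1.4842.
Multiplying, n₃/n₁ = 1.1423 × 1.4842 = 1.6954, and θ_B(1→3) = arctan 1.6954 = 59.47°.

θ_B ≈ 59.47°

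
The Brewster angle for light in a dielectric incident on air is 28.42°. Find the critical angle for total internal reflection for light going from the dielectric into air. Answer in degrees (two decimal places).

n₂/n₁ = tan 28.42° = 0.5411; the critical angle satisfies sin θ_c = n₂/n₁.
θ_c = arcsin(0.5411) = 32.76°.

θ_c ≈ 32.76°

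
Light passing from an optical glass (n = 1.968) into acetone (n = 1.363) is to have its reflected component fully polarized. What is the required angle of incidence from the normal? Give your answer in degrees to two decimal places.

Brewster's condition: tan θ_B = n₂/n₁ = 1.363/1.968 = 0.6926. Taking the arctangent, θ_B = 34.71°.

θ_B ≈ 34.71°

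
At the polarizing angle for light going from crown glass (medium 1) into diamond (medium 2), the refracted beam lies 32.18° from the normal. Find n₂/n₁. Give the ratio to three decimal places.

n₂/n₁ ≈ 1.589

At Brewster incidence θ_B = 90° − θ_t = 90° − 32.18° = 57.82°.
tan θ_B = n₂/n₁, so n₂/n₁ = tan 57.82° = 1.589.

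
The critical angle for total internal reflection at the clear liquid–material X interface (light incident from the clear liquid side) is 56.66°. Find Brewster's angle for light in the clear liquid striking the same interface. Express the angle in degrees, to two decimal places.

At the critical angle sin θ_c = n₂/n₁, giving n₂/n₁ = sin 56.66° = 0.8354.
Then tan θ_B = n₂/n₁ = 0.8354, so θ_B = arctan 0.8354 = 39.88°.

θ_B ≈ 39.88°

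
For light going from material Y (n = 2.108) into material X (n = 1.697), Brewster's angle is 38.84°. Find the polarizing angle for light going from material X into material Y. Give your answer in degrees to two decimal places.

Reversing the direction swaps n₁ and n₂, so tan θ_B' = 1/tan θ_B and θ_B' = 90° − θ_B.
Hence θ_B' = 90° − 38.84° = 51.16°.

θ_B' ≈ 51.16°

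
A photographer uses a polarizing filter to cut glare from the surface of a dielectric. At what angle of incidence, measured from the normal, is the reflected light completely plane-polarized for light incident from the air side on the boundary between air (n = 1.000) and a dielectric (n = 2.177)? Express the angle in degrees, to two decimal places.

At Brewster's angle the reflected and refracted rays are perpendicular, which with Snell's law gives tan θ_B = n₂/n₁.
Brewster's condition: tan θ_B = n₂/n₁ = 2.177/1.000 = 2.1770. Taking the arctangent, θ_B = 65.33°.

θ_B ≈ 65.33°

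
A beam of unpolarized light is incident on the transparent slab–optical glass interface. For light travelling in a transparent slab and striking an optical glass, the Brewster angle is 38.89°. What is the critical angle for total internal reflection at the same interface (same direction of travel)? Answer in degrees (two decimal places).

θ_c ≈ 53.77°

tan θ_B = n₂/n₁ = tan 38.89° = 0.8066.
Total internal reflection: sin θ_c = n₂/n₁ = 0.8066.
θ_c = arcsin(0.8066) = 53.77°.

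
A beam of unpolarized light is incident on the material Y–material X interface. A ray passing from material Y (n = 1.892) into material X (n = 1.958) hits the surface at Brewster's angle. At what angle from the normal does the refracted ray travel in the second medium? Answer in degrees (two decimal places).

θ_t ≈ 44.02°

θ_B = arctan(n₂/n₁) = arctan(1.958/1.892) = 45.98°.
The refracted ray is perpendicular to the reflected ray, so θ_t = 90° − θ_B = 44.02°.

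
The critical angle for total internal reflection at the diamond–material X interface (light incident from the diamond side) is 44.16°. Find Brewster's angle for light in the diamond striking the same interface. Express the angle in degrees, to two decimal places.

θ_B ≈ 34.86°

At the critical angle sin θ_c = n₂/n₁, giving n₂/n₁ = sin 44.16° = 0.6967.
Then tan θ_B = n₂/n₁ = 0.6967, so θ_B = arctan 0.6967 = 34.86°.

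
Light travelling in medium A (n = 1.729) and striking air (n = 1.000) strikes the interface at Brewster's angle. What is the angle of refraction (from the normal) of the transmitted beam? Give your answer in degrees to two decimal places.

θ_t ≈ 59.96°

First find Brewster's angle: tan θ_B = 1.000/1.729 = 0.5784, giving θ_B = 30.04°.
At Brewster's angle the reflected and refracted rays are perpendicular, so θ_t = 90° − θ_B = 90° − 30.04° = 59.96°.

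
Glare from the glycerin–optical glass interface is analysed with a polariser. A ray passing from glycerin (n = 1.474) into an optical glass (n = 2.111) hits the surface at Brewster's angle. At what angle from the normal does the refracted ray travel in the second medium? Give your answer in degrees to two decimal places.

tan θ_B = n₂/n₁ = 2.111/1.474 = 1.4322, so θ_B = 55.08°.
The refracted ray is perpendicular to the reflected ray, so θ_t = 90° − θ_B = 34.92°.

θ_t ≈ 34.92°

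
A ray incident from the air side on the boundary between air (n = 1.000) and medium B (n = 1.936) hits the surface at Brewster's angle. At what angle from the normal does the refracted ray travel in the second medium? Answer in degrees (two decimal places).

tan θ_B = n₂/n₁ = 1.936/1.000 = 1.9360, so θ_B = 62.68°.
At Brewster's angle the reflected and refracted rays are perpendicular, so θ_t = 90° − θ_B = 90° − 62.68° = 27.32°.

θ_t ≈ 27.32°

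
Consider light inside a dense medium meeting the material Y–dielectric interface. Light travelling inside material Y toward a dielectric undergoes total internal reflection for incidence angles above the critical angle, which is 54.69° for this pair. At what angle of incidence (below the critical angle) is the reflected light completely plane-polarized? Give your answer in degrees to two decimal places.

θ_B ≈ 39.22°

sin θ_c = n₂/n₁, so n₂/n₁ = sin 54.69° = 0.8160.
Brewster: tan θ_B = n₂/n₁ = 0.8160.
θ_B = arctan(0.8160) = 39.22°.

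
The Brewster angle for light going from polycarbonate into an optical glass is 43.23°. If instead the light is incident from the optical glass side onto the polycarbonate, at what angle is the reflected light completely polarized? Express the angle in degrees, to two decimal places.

tan θ_B' = n₁/n₂ = 1/tan θ_B, so θ_B' = 90° − θ_B.
θ_B' = 90° − 43.23° = 46.77°.

θ_B' ≈ 46.77°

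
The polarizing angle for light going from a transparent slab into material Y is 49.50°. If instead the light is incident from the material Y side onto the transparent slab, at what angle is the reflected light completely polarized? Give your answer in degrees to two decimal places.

θ_B' ≈ 40.50°

tan θ_B' = n₁/n₂ = 1/tan θ_B, so θ_B' = 90° − θ_B.
θ_B' = 90° − 49.50° = 40.50°.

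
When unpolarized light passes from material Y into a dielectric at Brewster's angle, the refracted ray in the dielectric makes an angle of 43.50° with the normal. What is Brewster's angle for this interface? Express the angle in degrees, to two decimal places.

θ_B ≈ 46.50°

Since the reflected and refracted rays are at right angles at the polarizing angle, θ_B + θ_t = 90°.
So θ_B = 90° − θ_t = 90° − 43.50° = 46.50°.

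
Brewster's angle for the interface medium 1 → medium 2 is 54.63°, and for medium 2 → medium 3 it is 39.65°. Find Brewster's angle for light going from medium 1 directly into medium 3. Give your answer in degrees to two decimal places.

n₂/n₁ = tan 54.63° = 1.4087 and n₃/n₂ = tan 39.65° = 0.8287.
n₃/n₁ = 1.1674. Then tan θ_B(1→3) = n₃/n₁, so θ_B(1→3) = arctan(1.1674) = 49.42°.

θ_B ≈ 49.42°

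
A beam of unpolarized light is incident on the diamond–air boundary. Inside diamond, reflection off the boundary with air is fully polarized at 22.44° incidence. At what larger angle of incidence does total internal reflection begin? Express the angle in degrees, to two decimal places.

tan θ_B = n₂/n₁ = tan 22.44° = 0.4130.
Total internal reflection: sin θ_c = n₂/n₁ = 0.4130.
θ_c = arcsin(0.4130) = 24.39°.

θ_c ≈ 24.39°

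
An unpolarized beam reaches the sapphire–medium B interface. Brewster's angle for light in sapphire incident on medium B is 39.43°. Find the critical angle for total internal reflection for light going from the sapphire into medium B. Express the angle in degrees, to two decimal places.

θ_c ≈ 55.31°

tan θ_B = n₂/n₁ = tan 39.43° = 0.8223.
Total internal reflection: sin θ_c = n₂/n₁ = 0.8223.
θ_c = arcsin(0.8223) = 55.31°.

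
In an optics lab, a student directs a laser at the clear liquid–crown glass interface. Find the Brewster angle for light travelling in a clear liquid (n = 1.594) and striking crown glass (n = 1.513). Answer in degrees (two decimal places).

The reflected p-component vanishes when tan θ_B = n₂/n₁.
tan θ_B = n₂/n₁ = 1.513/1.594 = 0.9492.
θ_B = arctan(0.9492) = 43.51°.

θ_B ≈ 43.51°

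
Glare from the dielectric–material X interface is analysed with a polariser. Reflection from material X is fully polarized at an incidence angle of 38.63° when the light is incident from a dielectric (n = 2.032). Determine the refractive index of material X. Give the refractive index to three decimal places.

n ≈ 1.624

Brewster's law: tan θ_B = n₂/n₁ (light incident in a dielectric, refracted into material X).
n₂ = n₁ tan θ_B = 2.032 × tan 38.63° = 1.624.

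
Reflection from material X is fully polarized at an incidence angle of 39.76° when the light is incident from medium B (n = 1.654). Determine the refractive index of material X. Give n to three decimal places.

Full polarization of the reflected beam means tan θ_B = n₂/n₁, where n₁ is the incident medium (medium B).
n₂ = n₁ tan θ_B = 1.654 × tan 39.76° = 1.376.

n ≈ 1.376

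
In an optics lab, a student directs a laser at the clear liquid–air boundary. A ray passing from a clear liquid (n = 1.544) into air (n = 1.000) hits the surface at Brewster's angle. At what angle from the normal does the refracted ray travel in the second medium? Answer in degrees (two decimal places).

θ_t ≈ 57.07°

tan θ_B = n₂/n₁ = 1.000/1.544 = 0.6477, so θ_B = 32.93°.
At Brewster's angle the reflected and refracted rays are perpendicular, so θ_t = 90° − θ_B = 90° − 32.93° = 57.07°.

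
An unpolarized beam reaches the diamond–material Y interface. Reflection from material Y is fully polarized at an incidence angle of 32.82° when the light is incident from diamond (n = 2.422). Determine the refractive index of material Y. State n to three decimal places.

Brewster's law: tan θ_B = n₂/n₁ (light incident in diamond, refracted into material Y).
n₂ = n₁ tan θ_B = 2.422 × tan 32.82° = 1.562.

n ≈ 1.562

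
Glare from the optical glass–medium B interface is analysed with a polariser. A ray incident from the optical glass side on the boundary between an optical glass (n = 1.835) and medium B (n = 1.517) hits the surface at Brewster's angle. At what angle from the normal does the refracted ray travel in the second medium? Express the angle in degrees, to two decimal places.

θ_t ≈ 50.42°

θ_B = arctan(n₂/n₁) = arctan(1.517/1.835) = 39.58°.
The refracted ray is perpendicular to the reflected ray, so θ_t = 90° − θ_B = 50.42°.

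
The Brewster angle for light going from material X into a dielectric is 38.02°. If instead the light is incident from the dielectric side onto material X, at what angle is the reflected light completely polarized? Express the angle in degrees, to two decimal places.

The two Brewster angles are complementary: θ_B' = 90° − θ_B = 90° − 38.02° = 51.98°.

θ_B' ≈ 51.98°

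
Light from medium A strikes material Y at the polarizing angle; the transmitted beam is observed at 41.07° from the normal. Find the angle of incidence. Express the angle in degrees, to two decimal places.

θ_B ≈ 48.93°

Since the reflected and refracted rays are at right angles at the polarizing angle, θ_B + θ_t = 90°.
So θ_B = 90° − θ_t = 90° − 41.07° = 48.93°.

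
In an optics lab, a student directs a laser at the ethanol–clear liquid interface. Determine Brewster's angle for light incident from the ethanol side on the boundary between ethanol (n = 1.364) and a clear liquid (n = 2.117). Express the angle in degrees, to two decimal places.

θ_B ≈ 57.21°

Here n₂/n₁ = 2.117/1.364 = 1.5521, and Brewster's law gives tan θ_B = n₂/n₁.
So θ_B = arctan 1.5521 = 57.21°.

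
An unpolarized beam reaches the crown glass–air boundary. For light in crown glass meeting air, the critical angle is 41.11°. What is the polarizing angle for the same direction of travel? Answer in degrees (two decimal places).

θ_B ≈ 33.33°

n₂/n₁ = sin θ_c = sin 41.11° = 0.6575.
tan θ_B equals the same ratio, so θ_B = arctan(0.6575) = 33.33°.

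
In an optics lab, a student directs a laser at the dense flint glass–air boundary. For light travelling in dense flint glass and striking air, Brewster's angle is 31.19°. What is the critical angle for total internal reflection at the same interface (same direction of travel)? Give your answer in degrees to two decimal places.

n₂/n₁ = tan 31.19° = 0.6054; the critical angle satisfies sin θ_c = n₂/n₁.
θ_c = arcsin(0.6054) = 37.26°.

θ_c ≈ 37.26°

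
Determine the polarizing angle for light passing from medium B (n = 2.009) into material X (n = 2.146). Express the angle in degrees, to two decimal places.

θ_B ≈ 46.89°

At Brewster's angle the reflected and refracted rays are perpendicular, which with Snell's law gives tan θ_B = n₂/n₁.
tan θ_B = n₂/n₁ = 2.146/2.009 = 1.0682.
So θ_B = arctan 1.0682 = 46.89°.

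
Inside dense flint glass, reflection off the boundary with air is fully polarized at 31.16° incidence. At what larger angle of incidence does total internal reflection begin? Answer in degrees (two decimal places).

tan θ_B = n₂/n₁ = tan 31.16° = 0.6047.
Total internal reflection: sin θ_c = n₂/n₁ = 0.6047.
θ_c = arcsin(0.6047) = 37.20°.

θ_c ≈ 37.20°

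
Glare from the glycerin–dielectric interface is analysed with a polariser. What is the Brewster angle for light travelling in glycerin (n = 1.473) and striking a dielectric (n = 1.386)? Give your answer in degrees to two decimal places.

The reflected p-component vanishes when tan θ_B = n₂/n₁.
Brewster's condition: tan θ_B = n₂/n₁ = 1.386/1.473 = 0.9409.
θ_B = arctan(0.9409) = 43.26°.

θ_B ≈ 43.26°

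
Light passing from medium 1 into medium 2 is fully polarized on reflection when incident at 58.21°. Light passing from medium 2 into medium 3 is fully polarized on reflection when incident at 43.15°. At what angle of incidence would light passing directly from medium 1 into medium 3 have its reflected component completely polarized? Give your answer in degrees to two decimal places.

θ_B ≈ 56.53°

tan θ_B(1→2) = n₂/n₁ = tan 58.21° = 1.6135.
tan θ_B(2→3) = n₃/n₂ = tan 43.15° = 0.9374.
So n₃/n₁ = (n₂/n₁)(n₃/n₂) = 1.6135 × 0.9374 = 1.5125.
θ_B(1→3) = arctan(1.5125) = 56.53°.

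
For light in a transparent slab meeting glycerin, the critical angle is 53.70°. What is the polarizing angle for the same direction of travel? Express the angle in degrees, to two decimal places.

θ_B ≈ 38.87°

At the critical angle sin θ_c = n₂/n₁, giving n₂/n₁ = sin 53.70° = 0.8059.
Then tan θ_B = n₂/n₁ = 0.8059, so θ_B = arctan 0.8059 = 38.87°.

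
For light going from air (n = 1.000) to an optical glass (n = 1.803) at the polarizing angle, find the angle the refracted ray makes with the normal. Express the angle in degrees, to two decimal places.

θ_B = arctan(n₂/n₁) = arctan(1.803/1.000) = 60.99°.
The refracted ray is perpendicular to the reflected ray, so θ_t = 90° − θ_B = 29.01°.

θ_t ≈ 29.01°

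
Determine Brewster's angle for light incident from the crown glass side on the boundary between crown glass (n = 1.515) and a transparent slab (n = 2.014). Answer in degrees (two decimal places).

Brewster's condition: tan θ_B = n₂/n₁ = 2.014/1.515 = 1.3294. Taking the arctangent, θ_B = 53.05°.

θ_B ≈ 53.05°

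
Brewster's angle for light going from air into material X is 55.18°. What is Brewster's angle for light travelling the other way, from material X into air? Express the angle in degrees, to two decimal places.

θ_B' ≈ 34.82°

tan θ_B' = n₁/n₂ = 1/tan θ_B, so θ_B' = 90° − θ_B.
θ_B' = 90° − 55.18° = 34.82°.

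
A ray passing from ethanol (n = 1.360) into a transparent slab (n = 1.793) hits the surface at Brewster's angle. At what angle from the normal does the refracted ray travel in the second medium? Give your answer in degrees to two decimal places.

θ_t ≈ 37.18°

θ_B = arctan(n₂/n₁) = arctan(1.793/1.360) = 52.82°.
At Brewster's angle the reflected and refracted rays are perpendicular, so θ_t = 90° − θ_B = 90° − 52.82° = 37.18°.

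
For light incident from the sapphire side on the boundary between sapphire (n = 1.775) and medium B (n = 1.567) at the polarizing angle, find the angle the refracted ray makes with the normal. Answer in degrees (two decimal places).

tan θ_B = n₂/n₁ = 1.567/1.775 = 0.8828, so θ_B = 41.44°.
At Brewster's angle the reflected and refracted rays are perpendicular, so θ_t = 90° − θ_B = 90° − 41.44° = 48.56°.

θ_t ≈ 48.56°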